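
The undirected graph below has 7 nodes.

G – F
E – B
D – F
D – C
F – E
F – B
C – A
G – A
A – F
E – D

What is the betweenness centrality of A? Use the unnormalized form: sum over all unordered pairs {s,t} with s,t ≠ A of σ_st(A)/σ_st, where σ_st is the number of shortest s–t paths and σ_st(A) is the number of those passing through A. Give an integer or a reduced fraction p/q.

Pairs whose geodesics pass through A — B–C: 1/3; F–C: 1/2; G–C: 1.
All other pairs contribute 0.
Summing the contributions gives betweenness(A) = 11/6.

11/6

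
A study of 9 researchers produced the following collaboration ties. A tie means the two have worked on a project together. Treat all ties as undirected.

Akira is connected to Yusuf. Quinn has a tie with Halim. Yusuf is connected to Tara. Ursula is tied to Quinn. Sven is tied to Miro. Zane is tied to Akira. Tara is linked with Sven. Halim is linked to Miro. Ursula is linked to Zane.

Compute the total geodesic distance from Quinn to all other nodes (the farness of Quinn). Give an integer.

20

Distances from Quinn: Akira:3, Halim:1, Miro:2, Sven:3, Tara:4, Ursula:1, Yusuf:4, Zane:2.
Sum = 3 + 1 + 2 + 3 + 4 + 1 + 4 + 2 = 20.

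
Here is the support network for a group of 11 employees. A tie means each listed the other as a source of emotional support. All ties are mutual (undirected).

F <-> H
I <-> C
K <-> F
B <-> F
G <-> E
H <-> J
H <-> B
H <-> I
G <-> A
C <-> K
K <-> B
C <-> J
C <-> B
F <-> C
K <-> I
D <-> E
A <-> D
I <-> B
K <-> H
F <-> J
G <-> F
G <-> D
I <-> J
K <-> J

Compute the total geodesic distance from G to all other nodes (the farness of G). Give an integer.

Distances from G: A:1, B:2, C:2, D:1, E:1, F:1, H:2, I:3, J:2, K:2.
Sum = 1 + 2 + 2 + 1 + 1 + 1 + 2 + 3 + 2 + 2 = 17.

17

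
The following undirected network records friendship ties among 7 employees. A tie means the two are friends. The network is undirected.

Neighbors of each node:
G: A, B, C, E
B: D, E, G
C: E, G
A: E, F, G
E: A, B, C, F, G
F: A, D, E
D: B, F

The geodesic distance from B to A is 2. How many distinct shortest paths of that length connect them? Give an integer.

2

The shortest distance is 2. The length-2 paths are: B–G–A; B–E–A.
That gives 2 distinct shortest paths.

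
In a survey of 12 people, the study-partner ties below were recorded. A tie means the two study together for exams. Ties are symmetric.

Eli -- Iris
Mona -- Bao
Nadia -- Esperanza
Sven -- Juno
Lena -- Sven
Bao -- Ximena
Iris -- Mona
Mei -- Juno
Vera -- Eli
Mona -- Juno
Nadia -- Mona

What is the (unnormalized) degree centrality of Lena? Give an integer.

Lena is directly tied to Sven. That is 1 neighbor, so the degree of Lena is 1.

1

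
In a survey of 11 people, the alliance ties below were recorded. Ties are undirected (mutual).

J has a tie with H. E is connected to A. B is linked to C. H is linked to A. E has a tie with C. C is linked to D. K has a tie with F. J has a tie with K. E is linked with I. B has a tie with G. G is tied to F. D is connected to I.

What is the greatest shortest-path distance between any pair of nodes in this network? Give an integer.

5

Eccentricity of each node (its greatest distance to any other): A:4, B:4, C:4, D:5, E:4, F:5, G:4, H:4, I:5, J:5, K:5.
The maximum eccentricity is 5, realized for instance by the pair D–J via D – I – E – A – H – J. So the diameter is 5.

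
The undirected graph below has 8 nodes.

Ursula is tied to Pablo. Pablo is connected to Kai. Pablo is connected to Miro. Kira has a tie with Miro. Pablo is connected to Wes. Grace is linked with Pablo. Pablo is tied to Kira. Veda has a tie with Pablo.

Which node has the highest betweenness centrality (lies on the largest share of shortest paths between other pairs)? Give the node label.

Unnormalized betweenness of each node: Grace:0, Kai:0, Kira:0, Miro:0, Pablo:20, Ursula:0, Veda:0, Wes:0.
Pablo has the largest value, 20, making it the main broker — the node through which the most shortest paths run.

Pablo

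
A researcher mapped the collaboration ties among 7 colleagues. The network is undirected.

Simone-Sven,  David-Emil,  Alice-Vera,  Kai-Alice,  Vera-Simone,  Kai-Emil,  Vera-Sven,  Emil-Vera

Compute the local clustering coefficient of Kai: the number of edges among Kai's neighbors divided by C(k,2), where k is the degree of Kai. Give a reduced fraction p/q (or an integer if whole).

0

Kai's neighbors: Alice and Emil (k = 2).
Possible neighbor pairs: C(2,2) = 1. Edges among them: none → e = 0.
Clustering(Kai) = 0/1.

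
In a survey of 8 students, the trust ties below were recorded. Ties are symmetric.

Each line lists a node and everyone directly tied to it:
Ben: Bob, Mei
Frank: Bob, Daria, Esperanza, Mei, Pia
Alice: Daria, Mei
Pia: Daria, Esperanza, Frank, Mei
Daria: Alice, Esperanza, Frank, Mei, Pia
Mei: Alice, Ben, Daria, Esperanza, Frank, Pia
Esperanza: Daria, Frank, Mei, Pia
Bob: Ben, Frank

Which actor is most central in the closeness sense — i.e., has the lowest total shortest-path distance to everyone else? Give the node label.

Mei

Farness (sum of distances to all others) for each node — Alice:13, Ben:12, Bob:13, Daria:9, Esperanza:10, Frank:9, Mei:8, Pia:10.
The smallest farness is 8, for Mei, so Mei has the highest closeness.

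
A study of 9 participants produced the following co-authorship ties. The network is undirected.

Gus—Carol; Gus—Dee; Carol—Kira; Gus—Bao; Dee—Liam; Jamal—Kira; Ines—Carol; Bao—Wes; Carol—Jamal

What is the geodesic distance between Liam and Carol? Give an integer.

3

One shortest route is Liam – Dee – Gus – Carol, which uses 3 edges, and at distance 2 from Liam we only reach {Gus}, which does not include Carol. So d(Liam,Carol) = 3.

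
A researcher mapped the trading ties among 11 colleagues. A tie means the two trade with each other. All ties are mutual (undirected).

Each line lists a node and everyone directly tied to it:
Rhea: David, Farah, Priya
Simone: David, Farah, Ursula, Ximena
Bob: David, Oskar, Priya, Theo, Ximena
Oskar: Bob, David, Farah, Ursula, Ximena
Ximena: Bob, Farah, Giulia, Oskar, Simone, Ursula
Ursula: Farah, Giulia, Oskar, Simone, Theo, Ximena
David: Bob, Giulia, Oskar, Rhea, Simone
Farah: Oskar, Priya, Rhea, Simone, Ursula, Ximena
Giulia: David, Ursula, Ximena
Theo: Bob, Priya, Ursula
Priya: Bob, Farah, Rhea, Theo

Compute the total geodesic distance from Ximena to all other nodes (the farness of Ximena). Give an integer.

Distances from Ximena: Bob:1, David:2, Farah:1, Giulia:1, Oskar:1, Priya:2, Rhea:2, Simone:1, Theo:2, Ursula:1.
Sum = 1 + 2 + 1 + 1 + 1 + 2 + 2 + 1 + 2 + 1 = 14.

14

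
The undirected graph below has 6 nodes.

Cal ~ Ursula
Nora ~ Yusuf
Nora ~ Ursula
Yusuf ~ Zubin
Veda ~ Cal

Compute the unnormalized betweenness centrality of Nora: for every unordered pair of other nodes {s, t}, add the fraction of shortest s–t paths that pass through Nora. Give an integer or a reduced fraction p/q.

Pairs whose geodesics pass through Nora — Zubin–Cal: 1; Zubin–Veda: 1; Zubin–Ursula: 1; Cal–Yusuf: 1; Veda–Yusuf: 1; Yusuf–Ursula: 1.
All other pairs contribute 0.
Summing the contributions gives betweenness(Nora) = 6.

6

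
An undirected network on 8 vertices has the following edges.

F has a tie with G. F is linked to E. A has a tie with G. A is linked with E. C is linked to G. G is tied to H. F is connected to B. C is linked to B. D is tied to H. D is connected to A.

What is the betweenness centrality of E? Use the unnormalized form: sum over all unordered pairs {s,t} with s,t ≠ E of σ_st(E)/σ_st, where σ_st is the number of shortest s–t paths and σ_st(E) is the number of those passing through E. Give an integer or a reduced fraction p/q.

Pairs whose geodesics pass through E — B–A: 1/3; B–D: 1/5; F–A: 1/2; F–D: 1/3.
All other pairs contribute 0.
Summing the contributions gives betweenness(E) = 41/30.

41/30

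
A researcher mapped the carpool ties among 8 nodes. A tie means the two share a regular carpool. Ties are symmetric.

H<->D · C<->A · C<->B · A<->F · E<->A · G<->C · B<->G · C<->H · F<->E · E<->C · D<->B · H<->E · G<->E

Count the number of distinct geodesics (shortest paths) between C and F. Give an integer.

The shortest distance is 2. The length-2 paths are: C–A–F; C–E–F.
That gives 2 distinct shortest paths.

2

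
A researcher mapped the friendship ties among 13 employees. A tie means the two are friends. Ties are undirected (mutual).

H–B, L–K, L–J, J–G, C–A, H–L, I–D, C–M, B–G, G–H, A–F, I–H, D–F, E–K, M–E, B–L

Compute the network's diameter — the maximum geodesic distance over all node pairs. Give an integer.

6

Eccentricity of each node (its greatest distance to any other): A:6, B:5, C:6, D:5, E:5, F:5, G:6, H:5, I:5, J:6, K:5, L:5, M:5.
The maximum eccentricity is 6, realized for instance by the pair G–C via G – B – L – K – E – M – C. So the diameter is 6.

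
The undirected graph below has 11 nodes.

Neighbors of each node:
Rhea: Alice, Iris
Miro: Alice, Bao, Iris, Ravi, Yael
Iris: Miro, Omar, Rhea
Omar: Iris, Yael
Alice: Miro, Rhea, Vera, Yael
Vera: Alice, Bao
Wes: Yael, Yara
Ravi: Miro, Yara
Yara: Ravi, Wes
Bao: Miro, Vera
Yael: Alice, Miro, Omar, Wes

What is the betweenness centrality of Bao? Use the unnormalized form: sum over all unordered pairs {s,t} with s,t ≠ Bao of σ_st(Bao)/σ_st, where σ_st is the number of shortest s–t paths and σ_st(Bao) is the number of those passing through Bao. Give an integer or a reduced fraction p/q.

Pairs whose geodesics pass through Bao — Vera–Miro: 1/2; Vera–Ravi: 1/2; Vera–Yara: 1/3; Vera–Iris: 1/3.
All other pairs contribute 0.
Summing the contributions gives betweenness(Bao) = 5/3.

5/3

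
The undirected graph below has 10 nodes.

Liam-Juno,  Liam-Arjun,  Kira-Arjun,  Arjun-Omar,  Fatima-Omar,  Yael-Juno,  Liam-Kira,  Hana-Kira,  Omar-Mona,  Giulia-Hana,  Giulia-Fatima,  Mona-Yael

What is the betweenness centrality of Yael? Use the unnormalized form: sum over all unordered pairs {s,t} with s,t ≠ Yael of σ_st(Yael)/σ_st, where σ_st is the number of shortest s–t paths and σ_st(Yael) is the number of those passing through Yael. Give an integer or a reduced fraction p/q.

5/2

Pairs whose geodesics pass through Yael — Liam–Mona: 1/2; Juno–Mona: 1; Juno–Omar: 1/2; Juno–Fatima: 1/2.
All other pairs contribute 0.
Summing the contributions gives betweenness(Yael) = 5/2.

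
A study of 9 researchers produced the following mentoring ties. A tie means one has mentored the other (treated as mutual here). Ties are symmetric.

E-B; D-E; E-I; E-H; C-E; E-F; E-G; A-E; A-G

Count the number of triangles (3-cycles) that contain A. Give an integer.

A's neighbors: E and G.
Neighbor pairs that are themselves tied: A–E–G. Each forms one triangle with A, for 1 in total.

1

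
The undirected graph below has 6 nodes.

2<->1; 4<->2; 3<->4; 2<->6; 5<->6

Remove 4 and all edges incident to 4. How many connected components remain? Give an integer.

Without 4, the remaining ties split the others into: {1, 2, 5, 6}; {3}.
That's 2 separate components.

2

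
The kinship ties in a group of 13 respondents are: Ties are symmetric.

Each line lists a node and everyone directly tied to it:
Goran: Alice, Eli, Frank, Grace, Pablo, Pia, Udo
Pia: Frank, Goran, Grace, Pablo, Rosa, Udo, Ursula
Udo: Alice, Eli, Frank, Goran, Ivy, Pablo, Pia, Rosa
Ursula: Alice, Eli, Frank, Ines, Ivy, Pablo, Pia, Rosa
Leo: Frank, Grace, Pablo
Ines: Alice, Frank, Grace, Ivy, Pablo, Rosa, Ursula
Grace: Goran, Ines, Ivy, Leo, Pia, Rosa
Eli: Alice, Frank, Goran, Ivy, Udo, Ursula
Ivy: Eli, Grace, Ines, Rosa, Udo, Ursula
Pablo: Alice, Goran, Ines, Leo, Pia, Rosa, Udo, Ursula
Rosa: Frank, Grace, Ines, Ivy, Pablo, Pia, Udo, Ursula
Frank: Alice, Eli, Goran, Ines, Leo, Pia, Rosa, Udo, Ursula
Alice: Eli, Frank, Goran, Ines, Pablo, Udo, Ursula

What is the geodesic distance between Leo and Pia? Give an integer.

One shortest route is Leo – Grace – Pia, which uses 2 edges, and Leo and Pia are not directly tied, so nothing shorter exists. So d(Leo,Pia) = 2.

2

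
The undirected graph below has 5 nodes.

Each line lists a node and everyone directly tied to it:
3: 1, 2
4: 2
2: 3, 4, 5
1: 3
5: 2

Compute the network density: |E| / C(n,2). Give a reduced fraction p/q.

2/5

There are 4 edges and 5 nodes, so the maximum possible is C(5,2) = 10.
Density = 4/10 = 2/5.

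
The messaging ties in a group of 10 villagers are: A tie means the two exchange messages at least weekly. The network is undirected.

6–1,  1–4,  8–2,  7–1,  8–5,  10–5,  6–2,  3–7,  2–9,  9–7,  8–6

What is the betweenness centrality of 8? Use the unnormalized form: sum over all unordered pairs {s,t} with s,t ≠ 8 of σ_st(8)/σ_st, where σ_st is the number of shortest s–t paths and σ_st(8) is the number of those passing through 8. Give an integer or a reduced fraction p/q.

14

Pairs whose geodesics pass through 8 — 7–10: 2/2; 7–5: 2/2; 10–6: 1; 10–1: 1; 10–2: 1; 10–9: 1; 10–4: 1; 10–3: 2/2; 6–5: 1; 1–5: 1; 5–2: 1; 5–9: 1; 5–4: 1; 5–3: 2/2.
All other pairs contribute 0.
Summing the contributions gives betweenness(8) = 14.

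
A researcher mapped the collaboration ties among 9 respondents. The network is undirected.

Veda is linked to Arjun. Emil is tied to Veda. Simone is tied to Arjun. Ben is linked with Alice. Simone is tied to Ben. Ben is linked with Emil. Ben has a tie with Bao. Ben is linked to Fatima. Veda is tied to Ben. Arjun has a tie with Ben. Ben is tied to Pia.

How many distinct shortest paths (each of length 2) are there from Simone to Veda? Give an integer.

The shortest distance is 2. The length-2 paths are: Simone–Ben–Veda; Simone–Arjun–Veda.
That gives 2 distinct shortest paths.

2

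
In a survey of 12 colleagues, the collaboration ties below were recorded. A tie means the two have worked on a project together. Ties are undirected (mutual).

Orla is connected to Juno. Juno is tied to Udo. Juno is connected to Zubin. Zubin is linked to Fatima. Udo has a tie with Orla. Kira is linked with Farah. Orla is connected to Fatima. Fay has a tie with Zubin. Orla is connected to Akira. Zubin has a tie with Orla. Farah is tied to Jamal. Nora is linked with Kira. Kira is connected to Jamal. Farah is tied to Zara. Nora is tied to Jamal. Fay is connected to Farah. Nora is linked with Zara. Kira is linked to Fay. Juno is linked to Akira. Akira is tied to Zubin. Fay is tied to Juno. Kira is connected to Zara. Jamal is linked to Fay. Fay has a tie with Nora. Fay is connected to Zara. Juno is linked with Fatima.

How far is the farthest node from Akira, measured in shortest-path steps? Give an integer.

3

Distances from Akira: Farah:3, Fatima:2, Fay:2, Jamal:3, Juno:1, Kira:3, Nora:3, Orla:1, Udo:2, Zara:3, Zubin:1.
The largest is 3 (to Nora, Jamal, Farah, Kira, and Zara), so the eccentricity of Akira is 3.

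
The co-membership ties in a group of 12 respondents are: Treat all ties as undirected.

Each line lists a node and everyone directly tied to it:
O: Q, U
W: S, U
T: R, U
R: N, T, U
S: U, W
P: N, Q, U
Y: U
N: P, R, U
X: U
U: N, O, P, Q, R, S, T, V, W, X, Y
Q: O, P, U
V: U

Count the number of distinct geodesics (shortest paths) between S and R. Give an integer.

The shortest distance is 2, and the only length-2 path is S–U–R. So there is exactly 1 shortest path.

1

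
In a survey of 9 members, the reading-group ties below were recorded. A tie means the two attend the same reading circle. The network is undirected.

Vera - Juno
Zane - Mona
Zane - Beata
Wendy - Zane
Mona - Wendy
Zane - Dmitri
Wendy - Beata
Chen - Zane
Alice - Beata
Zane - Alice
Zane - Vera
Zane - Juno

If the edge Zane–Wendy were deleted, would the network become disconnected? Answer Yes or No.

Even without that edge, Zane still reaches Wendy via Zane – Mona – Wendy, so the network stays connected. Not a bridge.

No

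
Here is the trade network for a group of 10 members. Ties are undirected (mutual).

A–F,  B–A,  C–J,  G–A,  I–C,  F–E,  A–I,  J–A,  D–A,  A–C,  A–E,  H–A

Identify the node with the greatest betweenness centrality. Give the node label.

A

Unnormalized betweenness of each node: A:65/2, B:0, C:1/2, D:0, E:0, F:0, G:0, H:0, I:0, J:0.
A has the largest value, 65/2, making it the main broker — the node through which the most shortest paths run.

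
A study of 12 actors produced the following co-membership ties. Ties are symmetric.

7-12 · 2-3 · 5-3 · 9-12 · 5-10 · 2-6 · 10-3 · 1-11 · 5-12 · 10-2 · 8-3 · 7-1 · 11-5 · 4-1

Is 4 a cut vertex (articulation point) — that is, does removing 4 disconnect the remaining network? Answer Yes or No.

Even without 4, every remaining node can still reach every other (the residual graph is connected), so 4 is not a cut vertex.

No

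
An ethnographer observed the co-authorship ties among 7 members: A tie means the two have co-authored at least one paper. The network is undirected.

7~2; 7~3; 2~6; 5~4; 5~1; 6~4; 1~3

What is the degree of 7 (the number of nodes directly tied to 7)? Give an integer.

2

7 is directly tied to 2 and 3. That is 2 neighbors, so the degree of 7 is 2.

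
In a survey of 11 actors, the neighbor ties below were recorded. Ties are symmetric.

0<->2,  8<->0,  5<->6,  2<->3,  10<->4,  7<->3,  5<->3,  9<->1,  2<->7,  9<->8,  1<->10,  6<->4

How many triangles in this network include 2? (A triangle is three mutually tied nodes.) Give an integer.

2's neighbors: 0, 3, and 7.
Neighbor pairs that are themselves tied: 2–3–7. Each forms one triangle with 2, for 1 in total.

1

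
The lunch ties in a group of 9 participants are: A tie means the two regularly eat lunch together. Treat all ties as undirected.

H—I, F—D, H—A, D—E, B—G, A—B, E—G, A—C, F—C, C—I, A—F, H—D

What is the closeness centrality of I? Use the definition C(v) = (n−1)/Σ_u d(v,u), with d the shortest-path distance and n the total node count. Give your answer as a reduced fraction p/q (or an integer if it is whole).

4/9

Distances from I: A:2, B:3, C:1, D:2, E:3, F:2, G:4, H:1. Sum = 18.
n = 9, so closeness = 8/18 = 4/9.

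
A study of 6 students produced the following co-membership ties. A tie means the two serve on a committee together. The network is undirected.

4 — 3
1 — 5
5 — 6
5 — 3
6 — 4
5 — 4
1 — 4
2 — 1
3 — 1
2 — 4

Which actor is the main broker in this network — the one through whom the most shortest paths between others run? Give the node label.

Unnormalized betweenness of each node: 1:1, 2:0, 3:0, 4:3, 5:1, 6:0.
4 has the largest value, 3, making it the main broker — the node through which the most shortest paths run.

4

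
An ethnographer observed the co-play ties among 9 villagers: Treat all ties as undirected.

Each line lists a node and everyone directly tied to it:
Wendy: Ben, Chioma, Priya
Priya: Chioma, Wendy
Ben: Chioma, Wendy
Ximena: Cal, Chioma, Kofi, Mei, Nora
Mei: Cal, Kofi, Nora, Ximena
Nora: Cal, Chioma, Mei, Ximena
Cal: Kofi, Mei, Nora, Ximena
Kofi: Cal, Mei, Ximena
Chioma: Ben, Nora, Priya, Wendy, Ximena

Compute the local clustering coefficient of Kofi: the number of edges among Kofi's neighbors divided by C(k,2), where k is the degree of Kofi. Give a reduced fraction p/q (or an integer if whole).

1

Kofi's neighbors: Cal, Mei, and Ximena (k = 3).
Possible neighbor pairs: C(3,2) = 3. Edges among them: Cal–Mei, Cal–Ximena, Mei–Ximena → e = 3.
Clustering(Kofi) = 3/3 = 1.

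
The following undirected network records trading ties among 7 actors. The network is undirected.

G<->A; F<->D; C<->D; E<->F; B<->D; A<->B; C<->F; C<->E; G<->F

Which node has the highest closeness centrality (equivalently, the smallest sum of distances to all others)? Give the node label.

Farness (sum of distances to all others) for each node — A:12, B:11, C:10, D:9, E:12, F:8, G:10.
The smallest farness is 8, for F, so F has the highest closeness.

F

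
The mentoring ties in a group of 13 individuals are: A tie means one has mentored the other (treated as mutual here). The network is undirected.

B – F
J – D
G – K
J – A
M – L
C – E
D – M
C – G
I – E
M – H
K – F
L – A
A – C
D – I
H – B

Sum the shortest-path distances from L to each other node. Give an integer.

30

Distances from L: A:1, B:3, C:2, D:2, E:3, F:4, G:3, H:2, I:3, J:2, K:4, M:1.
Sum = 1 + 3 + 2 + 2 + 3 + 4 + 3 + 2 + 3 + 2 + 4 + 1 = 30.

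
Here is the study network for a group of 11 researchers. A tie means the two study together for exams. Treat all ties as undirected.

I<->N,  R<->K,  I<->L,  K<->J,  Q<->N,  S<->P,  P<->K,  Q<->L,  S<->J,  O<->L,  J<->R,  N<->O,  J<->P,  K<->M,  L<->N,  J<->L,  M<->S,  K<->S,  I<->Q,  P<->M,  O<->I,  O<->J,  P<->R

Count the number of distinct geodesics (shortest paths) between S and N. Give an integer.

2

The shortest distance is 3. The length-3 paths are: S–J–O–N; S–J–L–N.
That gives 2 distinct shortest paths.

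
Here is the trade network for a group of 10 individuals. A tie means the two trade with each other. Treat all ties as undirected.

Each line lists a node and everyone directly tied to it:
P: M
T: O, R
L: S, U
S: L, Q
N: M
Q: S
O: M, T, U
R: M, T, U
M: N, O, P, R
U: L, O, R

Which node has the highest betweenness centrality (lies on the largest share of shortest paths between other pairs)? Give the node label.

U

Unnormalized betweenness of each node: L:14, M:46/3, N:0, O:19/2, P:0, Q:0, R:19/2, S:8, T:1/3, U:55/3.
U has the largest value, 55/3, making it the main broker — the node through which the most shortest paths run.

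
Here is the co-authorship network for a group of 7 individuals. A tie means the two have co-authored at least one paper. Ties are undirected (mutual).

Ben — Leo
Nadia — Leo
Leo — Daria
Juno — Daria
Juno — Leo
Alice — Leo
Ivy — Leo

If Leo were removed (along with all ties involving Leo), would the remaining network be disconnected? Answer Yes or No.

Removing Leo leaves {Daria and Juno} with no path to {Nadia}, so the network splits into 5 components. Leo is a cut vertex.

Yes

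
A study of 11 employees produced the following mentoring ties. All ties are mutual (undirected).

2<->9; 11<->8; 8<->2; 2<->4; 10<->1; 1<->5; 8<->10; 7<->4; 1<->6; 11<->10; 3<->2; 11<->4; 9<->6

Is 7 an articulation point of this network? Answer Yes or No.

Even without 7, every remaining node can still reach every other (the residual graph is connected), so 7 is not a cut vertex.

No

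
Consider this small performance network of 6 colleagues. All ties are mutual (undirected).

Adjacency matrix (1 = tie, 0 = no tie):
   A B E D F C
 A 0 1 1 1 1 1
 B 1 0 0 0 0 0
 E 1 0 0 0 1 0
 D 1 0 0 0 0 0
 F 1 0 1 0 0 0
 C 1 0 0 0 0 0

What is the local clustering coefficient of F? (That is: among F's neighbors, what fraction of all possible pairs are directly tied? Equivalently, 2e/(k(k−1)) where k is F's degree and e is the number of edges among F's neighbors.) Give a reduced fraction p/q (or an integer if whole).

F's neighbors: A and E (k = 2).
Possible neighbor pairs: C(2,2) = 1. Edges among them: A–E → e = 1.
Clustering(F) = 1/1.

1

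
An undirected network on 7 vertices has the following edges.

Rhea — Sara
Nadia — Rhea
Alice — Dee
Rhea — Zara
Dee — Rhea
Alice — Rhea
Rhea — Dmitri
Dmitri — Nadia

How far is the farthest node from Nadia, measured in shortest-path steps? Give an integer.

2

Distances from Nadia: Alice:2, Dee:2, Dmitri:1, Rhea:1, Sara:2, Zara:2.
The largest is 2 (to Sara, Alice, Dee, and Zara), so the eccentricity of Nadia is 2.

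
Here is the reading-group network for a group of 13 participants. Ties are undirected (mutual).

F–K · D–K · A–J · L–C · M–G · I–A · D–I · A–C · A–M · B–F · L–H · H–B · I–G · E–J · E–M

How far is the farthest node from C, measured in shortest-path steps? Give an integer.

Distances from C: A:1, B:3, D:3, E:3, F:4, G:3, H:2, I:2, J:2, K:4, L:1, M:2.
The largest is 4 (to K and F), so the eccentricity of C is 4.

4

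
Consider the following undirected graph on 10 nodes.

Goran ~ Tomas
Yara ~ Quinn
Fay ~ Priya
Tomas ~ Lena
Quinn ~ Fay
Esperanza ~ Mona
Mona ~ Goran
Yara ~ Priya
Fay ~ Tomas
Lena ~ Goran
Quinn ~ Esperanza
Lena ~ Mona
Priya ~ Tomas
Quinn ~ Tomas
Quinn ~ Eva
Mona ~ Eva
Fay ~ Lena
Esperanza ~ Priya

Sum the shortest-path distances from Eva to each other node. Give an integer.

Distances from Eva: Esperanza:2, Fay:2, Goran:2, Lena:2, Mona:1, Priya:3, Quinn:1, Tomas:2, Yara:2.
Sum = 2 + 2 + 2 + 2 + 1 + 3 + 1 + 2 + 2 = 17.

17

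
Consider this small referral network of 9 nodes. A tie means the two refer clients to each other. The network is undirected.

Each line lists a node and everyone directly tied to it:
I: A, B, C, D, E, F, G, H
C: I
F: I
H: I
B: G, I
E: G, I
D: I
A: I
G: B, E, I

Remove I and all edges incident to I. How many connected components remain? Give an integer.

Without I, the remaining ties split the others into: {D}; {B, E, G}; {A}; {C}; {H}; {F}.
That's 6 separate components.

6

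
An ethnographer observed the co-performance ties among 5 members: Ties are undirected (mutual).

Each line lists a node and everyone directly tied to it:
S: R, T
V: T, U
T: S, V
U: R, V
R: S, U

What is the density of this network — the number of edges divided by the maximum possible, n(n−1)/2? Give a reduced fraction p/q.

1/2

There are 5 edges and 5 nodes, so the maximum possible is C(5,2) = 10.
Density = 5/10 = 1/2.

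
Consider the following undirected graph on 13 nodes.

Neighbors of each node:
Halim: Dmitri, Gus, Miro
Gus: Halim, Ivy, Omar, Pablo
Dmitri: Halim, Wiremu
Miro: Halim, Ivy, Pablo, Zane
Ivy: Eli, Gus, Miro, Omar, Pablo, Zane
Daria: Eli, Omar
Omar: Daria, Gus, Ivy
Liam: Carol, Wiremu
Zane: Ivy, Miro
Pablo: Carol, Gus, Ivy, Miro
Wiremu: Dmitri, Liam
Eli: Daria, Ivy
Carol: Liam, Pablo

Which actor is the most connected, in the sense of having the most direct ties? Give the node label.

Degrees — Carol:2, Daria:2, Dmitri:2, Eli:2, Gus:4, Halim:3, Ivy:6, Liam:2, Miro:4, Omar:3, Pablo:4, Wiremu:2, Zane:2.
The maximum is 6, attained only by Ivy.

Ivy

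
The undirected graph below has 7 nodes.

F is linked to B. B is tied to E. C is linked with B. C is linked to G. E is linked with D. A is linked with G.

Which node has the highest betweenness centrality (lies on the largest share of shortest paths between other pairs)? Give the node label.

B

Unnormalized betweenness of each node: A:0, B:11, C:8, D:0, E:5, F:0, G:5.
B has the largest value, 11, making it the main broker — the node through which the most shortest paths run.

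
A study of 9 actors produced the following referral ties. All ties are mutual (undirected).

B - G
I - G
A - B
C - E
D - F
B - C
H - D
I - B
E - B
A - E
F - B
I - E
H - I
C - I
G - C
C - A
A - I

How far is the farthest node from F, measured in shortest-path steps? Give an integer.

2

Distances from F: A:2, B:1, C:2, D:1, E:2, G:2, H:2, I:2.
The largest is 2 (to H, I, C, G, A, and E), so the eccentricity of F is 2.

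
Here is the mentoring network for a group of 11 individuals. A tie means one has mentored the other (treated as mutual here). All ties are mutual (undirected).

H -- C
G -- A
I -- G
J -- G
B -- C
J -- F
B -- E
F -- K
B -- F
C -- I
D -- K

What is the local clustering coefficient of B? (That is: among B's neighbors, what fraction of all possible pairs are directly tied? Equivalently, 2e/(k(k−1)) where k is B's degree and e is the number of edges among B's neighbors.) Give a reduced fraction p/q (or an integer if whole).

0

B's neighbors: C, E, and F (k = 3).
Possible neighbor pairs: C(3,2) = 3. Edges among them: none → e = 0.
Clustering(B) = 0/3 = 0.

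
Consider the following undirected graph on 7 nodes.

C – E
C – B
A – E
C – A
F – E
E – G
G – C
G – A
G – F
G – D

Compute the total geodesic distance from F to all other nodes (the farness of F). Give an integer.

Distances from F: A:2, B:3, C:2, D:2, E:1, G:1.
Sum = 2 + 3 + 2 + 2 + 1 + 1 = 11.

11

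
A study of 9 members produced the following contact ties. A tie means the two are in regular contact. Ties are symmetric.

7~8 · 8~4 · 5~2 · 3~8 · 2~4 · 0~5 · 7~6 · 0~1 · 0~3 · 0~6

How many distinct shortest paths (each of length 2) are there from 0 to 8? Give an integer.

The shortest distance is 2, and the only length-2 path is 0–3–8. So there is exactly 1 shortest path.

1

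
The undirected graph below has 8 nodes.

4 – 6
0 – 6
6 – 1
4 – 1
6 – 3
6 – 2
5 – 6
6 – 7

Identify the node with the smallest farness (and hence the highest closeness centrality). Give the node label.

Farness (sum of distances to all others) for each node — 0:13, 1:12, 2:13, 3:13, 4:12, 5:13, 6:7, 7:13.
The smallest farness is 7, for 6, so 6 has the highest closeness.

6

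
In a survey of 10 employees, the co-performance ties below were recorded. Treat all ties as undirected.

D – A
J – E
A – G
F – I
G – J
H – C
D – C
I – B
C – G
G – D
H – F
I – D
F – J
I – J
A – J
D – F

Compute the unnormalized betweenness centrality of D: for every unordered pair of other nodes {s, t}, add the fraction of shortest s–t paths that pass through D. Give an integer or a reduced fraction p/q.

13/2

Pairs whose geodesics pass through D — C–I: 1; C–A: 1/2; C–B: 1; C–F: 1/2; H–A: 2/4; I–A: 1/2; I–G: 1/2; A–B: 1/2; A–F: 1/2; B–G: 1/2; F–G: 1/2.
All other pairs contribute 0.
Summing the contributions gives betweenness(D) = 13/2.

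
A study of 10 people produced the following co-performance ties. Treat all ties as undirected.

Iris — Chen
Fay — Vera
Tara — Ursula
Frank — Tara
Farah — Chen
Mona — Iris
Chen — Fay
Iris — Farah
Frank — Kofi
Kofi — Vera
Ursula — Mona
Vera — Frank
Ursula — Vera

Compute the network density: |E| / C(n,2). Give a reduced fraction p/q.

There are 13 edges and 10 nodes, so the maximum possible is C(10,2) = 45.
Density = 13/45.

13/45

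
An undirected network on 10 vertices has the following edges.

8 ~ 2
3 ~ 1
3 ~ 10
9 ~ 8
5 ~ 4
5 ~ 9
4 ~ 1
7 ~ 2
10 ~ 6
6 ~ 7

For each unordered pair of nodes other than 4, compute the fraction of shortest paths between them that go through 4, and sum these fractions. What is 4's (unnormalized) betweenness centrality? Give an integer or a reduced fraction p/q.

8

Pairs whose geodesics pass through 4 — 5–1: 1; 5–3: 1; 5–10: 1; 5–6: 1/2; 1–2: 1/2; 1–8: 1; 1–9: 1; 3–8: 1/2; 3–9: 1; 10–9: 1/2.
All other pairs contribute 0.
Summing the contributions gives betweenness(4) = 8.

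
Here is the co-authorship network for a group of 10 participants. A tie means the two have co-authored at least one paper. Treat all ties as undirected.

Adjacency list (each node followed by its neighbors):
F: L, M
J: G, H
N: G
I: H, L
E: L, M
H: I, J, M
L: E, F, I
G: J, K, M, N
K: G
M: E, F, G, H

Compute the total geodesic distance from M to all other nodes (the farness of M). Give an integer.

Distances from M: E:1, F:1, G:1, H:1, I:2, J:2, K:2, L:2, N:2.
Sum = 1 + 1 + 1 + 1 + 2 + 2 + 2 + 2 + 2 = 14.

14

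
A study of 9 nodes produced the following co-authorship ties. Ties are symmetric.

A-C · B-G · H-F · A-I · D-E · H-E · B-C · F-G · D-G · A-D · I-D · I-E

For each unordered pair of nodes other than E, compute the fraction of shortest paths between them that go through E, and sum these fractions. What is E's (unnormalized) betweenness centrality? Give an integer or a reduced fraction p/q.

25/6

Pairs whose geodesics pass through E — F–I: 1/2; H–D: 1; H–I: 1; H–A: 2/2; H–C: 2/3.
All other pairs contribute 0.
Summing the contributions gives betweenness(E) = 25/6.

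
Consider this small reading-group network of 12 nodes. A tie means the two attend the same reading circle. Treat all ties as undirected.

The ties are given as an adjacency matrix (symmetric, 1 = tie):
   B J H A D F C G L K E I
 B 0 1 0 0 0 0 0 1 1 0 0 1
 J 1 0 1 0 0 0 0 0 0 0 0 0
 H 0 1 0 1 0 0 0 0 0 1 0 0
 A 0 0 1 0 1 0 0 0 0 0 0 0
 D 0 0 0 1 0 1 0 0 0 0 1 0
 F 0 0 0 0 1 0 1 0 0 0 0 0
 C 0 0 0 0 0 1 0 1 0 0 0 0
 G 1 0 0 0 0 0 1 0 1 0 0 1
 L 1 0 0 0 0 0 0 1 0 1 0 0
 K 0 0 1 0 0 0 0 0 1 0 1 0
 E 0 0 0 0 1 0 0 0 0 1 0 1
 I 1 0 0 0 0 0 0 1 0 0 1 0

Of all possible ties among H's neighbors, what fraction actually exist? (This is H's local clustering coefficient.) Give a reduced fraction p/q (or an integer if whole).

0

H's neighbors: A, J, and K (k = 3).
Possible neighbor pairs: C(3,2) = 3. Edges among them: none → e = 0.
Clustering(H) = 0/3 = 0.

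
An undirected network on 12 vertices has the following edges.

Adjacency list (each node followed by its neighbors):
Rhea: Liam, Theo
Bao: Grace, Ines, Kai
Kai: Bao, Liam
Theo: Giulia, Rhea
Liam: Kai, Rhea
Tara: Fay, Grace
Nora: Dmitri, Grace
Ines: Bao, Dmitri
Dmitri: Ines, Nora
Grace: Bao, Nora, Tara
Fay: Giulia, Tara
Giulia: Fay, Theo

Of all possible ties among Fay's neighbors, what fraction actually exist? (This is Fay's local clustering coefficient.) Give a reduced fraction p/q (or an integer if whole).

0

Fay's neighbors: Giulia and Tara (k = 2).
Possible neighbor pairs: C(2,2) = 1. Edges among them: none → e = 0.
Clustering(Fay) = 0/1.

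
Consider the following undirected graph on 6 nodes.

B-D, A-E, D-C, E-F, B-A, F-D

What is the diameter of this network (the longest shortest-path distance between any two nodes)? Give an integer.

Eccentricity of each node (its greatest distance to any other): A:3, B:2, C:3, D:2, E:3, F:2.
The maximum eccentricity is 3, realized for instance by the pair A–C via A – B – D – C. So the diameter is 3.

3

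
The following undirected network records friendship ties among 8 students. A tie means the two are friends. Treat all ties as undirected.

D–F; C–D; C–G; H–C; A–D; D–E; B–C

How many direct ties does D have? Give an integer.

4

D is directly tied to A, C, E, and F. That is 4 neighbors, so the degree of D is 4.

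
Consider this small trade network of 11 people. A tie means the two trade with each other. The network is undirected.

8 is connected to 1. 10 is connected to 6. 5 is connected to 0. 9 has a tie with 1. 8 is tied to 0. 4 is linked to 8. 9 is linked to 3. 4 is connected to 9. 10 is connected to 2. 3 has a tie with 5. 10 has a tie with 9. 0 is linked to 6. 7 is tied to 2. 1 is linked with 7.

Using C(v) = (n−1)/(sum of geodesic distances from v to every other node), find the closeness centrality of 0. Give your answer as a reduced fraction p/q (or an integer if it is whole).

1/2

Distances from 0: 1:2, 2:3, 3:2, 4:2, 5:1, 6:1, 7:3, 8:1, 9:3, 10:2. Sum = 20.
n = 11, so closeness = 10/20 = 1/2.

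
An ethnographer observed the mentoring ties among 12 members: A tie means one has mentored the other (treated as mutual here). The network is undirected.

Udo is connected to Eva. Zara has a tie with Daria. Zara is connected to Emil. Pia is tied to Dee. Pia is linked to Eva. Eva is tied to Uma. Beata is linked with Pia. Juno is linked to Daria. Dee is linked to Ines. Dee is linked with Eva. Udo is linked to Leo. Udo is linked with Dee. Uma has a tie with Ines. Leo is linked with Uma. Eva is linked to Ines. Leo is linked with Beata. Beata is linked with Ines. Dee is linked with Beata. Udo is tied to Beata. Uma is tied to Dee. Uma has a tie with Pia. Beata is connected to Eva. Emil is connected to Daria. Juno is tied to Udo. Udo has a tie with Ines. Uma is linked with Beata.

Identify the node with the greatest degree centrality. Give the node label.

Degrees — Beata:7, Daria:3, Dee:6, Emil:2, Eva:6, Ines:5, Juno:2, Leo:3, Pia:4, Udo:6, Uma:6, Zara:2.
The maximum is 7, attained only by Beata.

Beata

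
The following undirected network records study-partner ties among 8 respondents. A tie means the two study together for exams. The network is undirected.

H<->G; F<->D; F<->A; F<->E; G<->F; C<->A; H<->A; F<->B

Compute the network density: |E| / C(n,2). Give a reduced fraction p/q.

2/7

There are 8 edges and 8 nodes, so the maximum possible is C(8,2) = 28.
Density = 8/28 = 2/7.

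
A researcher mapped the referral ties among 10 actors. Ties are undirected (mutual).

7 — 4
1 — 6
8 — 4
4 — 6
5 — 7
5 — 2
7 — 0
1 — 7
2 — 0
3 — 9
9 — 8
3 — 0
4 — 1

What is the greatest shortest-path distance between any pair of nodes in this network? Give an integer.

4

Eccentricity of each node (its greatest distance to any other): 0:3, 1:3, 2:4, 3:4, 4:3, 5:4, 6:4, 7:3, 8:4, 9:4.
The maximum eccentricity is 4, realized for instance by the pair 8–2 via 8 – 9 – 3 – 0 – 2. So the diameter is 4.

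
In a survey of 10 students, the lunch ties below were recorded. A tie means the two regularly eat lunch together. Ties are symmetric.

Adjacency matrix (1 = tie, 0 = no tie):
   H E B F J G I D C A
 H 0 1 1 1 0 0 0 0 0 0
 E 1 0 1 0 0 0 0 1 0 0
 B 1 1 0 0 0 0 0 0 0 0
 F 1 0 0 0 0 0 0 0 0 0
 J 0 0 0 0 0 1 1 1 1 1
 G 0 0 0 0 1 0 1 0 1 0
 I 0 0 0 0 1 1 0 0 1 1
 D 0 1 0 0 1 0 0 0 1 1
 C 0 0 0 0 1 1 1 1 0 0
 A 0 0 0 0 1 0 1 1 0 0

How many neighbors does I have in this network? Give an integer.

4

I is directly tied to A, C, G, and J. That is 4 neighbors, so the degree of I is 4.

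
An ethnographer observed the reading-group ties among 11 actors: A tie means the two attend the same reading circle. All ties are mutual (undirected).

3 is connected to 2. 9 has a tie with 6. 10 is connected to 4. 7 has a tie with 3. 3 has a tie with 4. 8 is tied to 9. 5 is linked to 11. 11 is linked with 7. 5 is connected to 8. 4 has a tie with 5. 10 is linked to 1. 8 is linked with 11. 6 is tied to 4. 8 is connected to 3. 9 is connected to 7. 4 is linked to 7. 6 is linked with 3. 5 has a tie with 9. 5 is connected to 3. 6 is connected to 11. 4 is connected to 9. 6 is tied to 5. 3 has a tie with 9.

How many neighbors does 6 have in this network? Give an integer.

5

6 is directly tied to 3, 4, 5, 9, and 11. That is 5 neighbors, so the degree of 6 is 5.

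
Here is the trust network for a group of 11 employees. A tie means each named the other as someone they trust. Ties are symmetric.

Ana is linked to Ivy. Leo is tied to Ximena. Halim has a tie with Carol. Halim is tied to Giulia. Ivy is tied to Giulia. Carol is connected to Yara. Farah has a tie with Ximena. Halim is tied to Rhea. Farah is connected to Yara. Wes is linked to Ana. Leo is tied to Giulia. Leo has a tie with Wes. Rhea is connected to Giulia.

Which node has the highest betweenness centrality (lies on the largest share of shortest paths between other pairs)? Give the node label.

Giulia

Unnormalized betweenness of each node: Ana:1, Carol:6, Farah:9/2, Giulia:19, Halim:10, Ivy:9/2, Leo:16, Rhea:0, Wes:7/2, Ximena:8, Yara:7/2.
Giulia has the largest value, 19, making it the main broker — the node through which the most shortest paths run.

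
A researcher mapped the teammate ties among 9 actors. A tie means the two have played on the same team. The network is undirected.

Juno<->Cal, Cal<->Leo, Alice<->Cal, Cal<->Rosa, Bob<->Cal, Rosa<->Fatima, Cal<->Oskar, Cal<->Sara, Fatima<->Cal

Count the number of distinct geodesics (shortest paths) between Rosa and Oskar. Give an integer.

1

The shortest distance is 2, and the only length-2 path is Rosa–Cal–Oskar. So there is exactly 1 shortest path.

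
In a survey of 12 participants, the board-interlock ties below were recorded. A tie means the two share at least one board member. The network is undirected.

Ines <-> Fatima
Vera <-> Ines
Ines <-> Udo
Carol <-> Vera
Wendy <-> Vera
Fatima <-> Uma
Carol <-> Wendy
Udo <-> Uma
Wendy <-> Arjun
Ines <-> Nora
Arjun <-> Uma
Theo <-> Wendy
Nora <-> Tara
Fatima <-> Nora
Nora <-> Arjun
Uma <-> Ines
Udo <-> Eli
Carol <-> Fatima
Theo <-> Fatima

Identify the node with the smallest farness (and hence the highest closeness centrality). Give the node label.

Ines

Farness (sum of distances to all others) for each node — Arjun:20, Carol:23, Eli:33, Fatima:18, Ines:17, Nora:19, Tara:29, Theo:24, Udo:23, Uma:19, Vera:21, Wendy:22.
The smallest farness is 17, for Ines, so Ines has the highest closeness.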